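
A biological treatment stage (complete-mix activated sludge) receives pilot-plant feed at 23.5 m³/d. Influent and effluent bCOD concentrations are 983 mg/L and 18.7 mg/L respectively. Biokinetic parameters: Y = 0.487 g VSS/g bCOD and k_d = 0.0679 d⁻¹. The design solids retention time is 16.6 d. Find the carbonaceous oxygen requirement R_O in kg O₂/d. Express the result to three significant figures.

Correct the yield for decay: Y_obs = Y/(1 + k_d θ_c) = 0.487 / (1 + 0.0679 × 16.6) = 0.487 / 2.127 = 0.2289.
ΔS = 983 − 18.7 = 964.3 mg/L, so the substrate removal rate is 23.5 × 964.3/1000 = 22.66 kg bCOD/d.
P_X = Y_obs·Q·(S₀ − S) = 0.2289 × 22.66 = 5.188 kg VSS/d.
R_O = Q·ΔS − 1.42 P_X = 22.66 − 7.367 = 15.29 kg O₂/d.

R_O ≈ 15.3 kg O₂/d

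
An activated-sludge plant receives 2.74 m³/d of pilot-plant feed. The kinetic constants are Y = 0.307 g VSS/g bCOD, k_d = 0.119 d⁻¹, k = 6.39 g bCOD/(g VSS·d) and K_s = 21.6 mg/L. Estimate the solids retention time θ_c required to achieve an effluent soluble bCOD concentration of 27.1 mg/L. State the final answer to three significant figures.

Specific growth rate at S = 27.1 mg/L: μ = YkS/(K_s+S) = 0.307·6.39·27.1/(21.6+27.1) = 1.092 d⁻¹.
Then 1/θ_c = μ − k_d = 1.092 − 0.119 = 0.9726 d⁻¹, giving θ_c = 1.028 d.

θ_c ≈ 1.03 d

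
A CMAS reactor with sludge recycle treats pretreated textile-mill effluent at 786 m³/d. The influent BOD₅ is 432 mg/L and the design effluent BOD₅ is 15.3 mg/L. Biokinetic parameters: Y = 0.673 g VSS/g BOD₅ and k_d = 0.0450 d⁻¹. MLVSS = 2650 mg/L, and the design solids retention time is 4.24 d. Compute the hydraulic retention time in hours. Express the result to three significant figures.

τ ≈ 9.04 h

Rearranging the biomass balance for a CMAS with decay, V = Y·Q·ΔS·θ_c / [X·(1+k_d θ_c)] = 0.673 × 786 × (432 − 15.3) × 4.24 / [2650 × (1 + 0.0450 × 4.24)] = 9.35×10^5 / 3156 = 296.2 m³.
HRT = V/Q = 296.2 m³ / 786 m³·d⁻¹ = 0.3768 d × 24 = 9.043 h.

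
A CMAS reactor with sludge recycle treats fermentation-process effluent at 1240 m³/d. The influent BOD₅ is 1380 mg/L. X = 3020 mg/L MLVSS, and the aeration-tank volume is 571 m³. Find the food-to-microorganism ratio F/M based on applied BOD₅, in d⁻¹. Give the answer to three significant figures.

F/M = Q·S₀ / (V·X) = 1240 × 1380 / (571.0 × 3020) = 0.9923 g BOD₅·(g VSS·d)⁻¹.

F/M ≈ 0.992 d⁻¹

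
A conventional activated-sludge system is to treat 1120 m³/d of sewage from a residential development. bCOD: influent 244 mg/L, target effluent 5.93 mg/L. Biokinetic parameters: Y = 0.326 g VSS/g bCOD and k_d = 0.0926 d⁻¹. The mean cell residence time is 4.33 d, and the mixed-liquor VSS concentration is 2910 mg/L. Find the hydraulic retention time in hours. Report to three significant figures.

Steady-state biomass mass balance: V·X·(1 + k_d·θ_c) = Y·Q·(S₀ − S)·θ_c, so V = 0.326 × 1120 × (244 − 5.93) × 4.33 / [2910 × (1 + 0.0926 × 4.33)] = 3.76×10^5 / 4077 = 92.32 m³.
HRT = V/Q = 92.32 m³ / 1120 m³·d⁻¹ = 0.08243 d × 24 = 1.978 h.

τ ≈ 1.98 h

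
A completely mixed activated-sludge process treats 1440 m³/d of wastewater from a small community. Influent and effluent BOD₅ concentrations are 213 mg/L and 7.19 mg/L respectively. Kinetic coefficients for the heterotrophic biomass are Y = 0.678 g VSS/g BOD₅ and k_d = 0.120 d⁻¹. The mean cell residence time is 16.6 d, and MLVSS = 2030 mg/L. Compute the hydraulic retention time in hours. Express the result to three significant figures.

τ ≈ 9.15 h

From the SRT design equation V = Y Q (S₀−S) θ_c / [X (1 + k_d θ_c)] = 0.678 × 1440 × (213 − 7.19) × 16.6 / [2030 × (1 + 0.120 × 16.6)] = 3.34×10^6 / 6074 = 549.2 m³.
τ = V/Q = 549.2/1440 = 0.3814 d, or 9.153 h.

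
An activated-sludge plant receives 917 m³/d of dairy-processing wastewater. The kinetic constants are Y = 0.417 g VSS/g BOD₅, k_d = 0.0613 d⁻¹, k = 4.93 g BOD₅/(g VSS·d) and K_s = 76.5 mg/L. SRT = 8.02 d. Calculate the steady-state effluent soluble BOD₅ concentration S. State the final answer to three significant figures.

From the Monod/SRT balance for a CMAS, S = K_s·(1+k_d θ_c)/[θ_c·(Y k − k_d) − 1] = 76.5 × (1 + 0.0613 × 8.02) / [8.02 × (0.417 × 4.93 − 0.0613) − 1] = 114.1 / 15.00 = 7.609 mg/L.

S ≈ 7.61 mg/L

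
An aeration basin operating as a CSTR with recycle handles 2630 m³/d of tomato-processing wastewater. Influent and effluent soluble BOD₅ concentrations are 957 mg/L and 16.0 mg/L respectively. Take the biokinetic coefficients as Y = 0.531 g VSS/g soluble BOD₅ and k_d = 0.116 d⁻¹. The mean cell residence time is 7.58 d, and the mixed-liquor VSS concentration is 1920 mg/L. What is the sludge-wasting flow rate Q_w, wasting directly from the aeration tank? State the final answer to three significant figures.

Q_w ≈ 364 m³/d

From the SRT design equation V = Y Q (S₀−S) θ_c / [X (1 + k_d θ_c)] = 0.531 × 2630 × (957 − 16.0) × 7.58 / [1920 × (1 + 0.116 × 7.58)] = 9.96×10^6 / 3608 = 2761 m³.
For wasting at MLVSS concentration, Q_w = V/θ_c = 2761/7.58 = 364.2 m³/d.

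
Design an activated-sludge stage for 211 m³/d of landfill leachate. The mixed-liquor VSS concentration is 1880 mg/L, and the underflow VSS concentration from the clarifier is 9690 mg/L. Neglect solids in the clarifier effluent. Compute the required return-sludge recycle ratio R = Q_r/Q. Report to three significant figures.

R = Q_r/Q = X/(X_r − X) = 1880 / (9690 − 1880) = 0.2407.

R ≈ 0.241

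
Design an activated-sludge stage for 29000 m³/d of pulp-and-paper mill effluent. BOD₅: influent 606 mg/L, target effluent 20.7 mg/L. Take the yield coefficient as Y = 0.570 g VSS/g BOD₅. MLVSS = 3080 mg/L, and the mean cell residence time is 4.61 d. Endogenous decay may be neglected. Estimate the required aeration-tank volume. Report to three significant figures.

V ≈ 14500 m³

With k_d = 0 the design equation reduces to V = Y Q (S₀−S) θ_c / X = 0.570 × 29000 × (606 − 20.7) × 4.61 / 3080 = 14481 m³.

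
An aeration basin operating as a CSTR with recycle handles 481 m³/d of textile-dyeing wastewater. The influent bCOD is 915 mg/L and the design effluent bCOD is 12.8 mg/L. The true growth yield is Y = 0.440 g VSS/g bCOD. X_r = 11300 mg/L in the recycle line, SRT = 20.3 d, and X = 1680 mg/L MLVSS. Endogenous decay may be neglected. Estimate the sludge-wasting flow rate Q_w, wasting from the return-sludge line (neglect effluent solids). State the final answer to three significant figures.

Q_w ≈ 16.9 m³/d

Biomass mass balance (decay neglected): V·X = Y·Q·(S₀ − S)·θ_c, so V = 0.440 × 481 × (915 − 12.8) × 20.3 / 1680 = 2307 m³.
Q_w = (V·X)/(θ_c X_r) = 2307 × 1680 / (20.3 × 11300) = 16.90 m³/d.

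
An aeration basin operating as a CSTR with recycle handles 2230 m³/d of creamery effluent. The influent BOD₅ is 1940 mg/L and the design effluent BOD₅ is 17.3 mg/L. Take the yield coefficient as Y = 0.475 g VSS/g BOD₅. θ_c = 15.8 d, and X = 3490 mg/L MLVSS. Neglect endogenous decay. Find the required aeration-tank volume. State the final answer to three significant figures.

V ≈ 9220 m³

With k_d = 0 the design equation reduces to V = Y Q (S₀−S) θ_c / X = 0.475 × 2230 × (1940 − 17.3) × 15.8 / 3490 = 9220 m³.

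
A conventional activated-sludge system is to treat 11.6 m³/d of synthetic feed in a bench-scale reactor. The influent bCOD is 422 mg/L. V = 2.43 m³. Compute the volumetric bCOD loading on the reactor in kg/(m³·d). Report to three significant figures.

L_v ≈ 2.01 kg bCOD/(m³·d)

L_v = Q S₀ / V = 11.6 × 422 × 10⁻³ / 2.430 = 2.014 kg/(m³·d).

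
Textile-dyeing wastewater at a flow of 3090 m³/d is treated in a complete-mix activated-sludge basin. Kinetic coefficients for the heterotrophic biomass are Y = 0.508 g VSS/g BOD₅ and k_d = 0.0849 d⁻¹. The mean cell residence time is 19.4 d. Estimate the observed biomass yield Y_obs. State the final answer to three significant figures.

Y_obs ≈ 0.192 g VSS/g BOD₅

Correct the yield for decay: Y_obs = Y/(1 + k_d θ_c) = 0.508 / (1 + 0.0849 × 19.4) = 0.508 / 2.647 = 0.1919.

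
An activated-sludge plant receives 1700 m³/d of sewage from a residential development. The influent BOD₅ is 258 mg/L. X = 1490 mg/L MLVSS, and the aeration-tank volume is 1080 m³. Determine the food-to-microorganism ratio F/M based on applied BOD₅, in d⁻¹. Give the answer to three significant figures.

F/M = Q·S₀ / (V·X) = 1700 × 258 / (1080 × 1490) = 0.2726 g BOD₅·(g VSS·d)⁻¹.

F/M ≈ 0.273 d⁻¹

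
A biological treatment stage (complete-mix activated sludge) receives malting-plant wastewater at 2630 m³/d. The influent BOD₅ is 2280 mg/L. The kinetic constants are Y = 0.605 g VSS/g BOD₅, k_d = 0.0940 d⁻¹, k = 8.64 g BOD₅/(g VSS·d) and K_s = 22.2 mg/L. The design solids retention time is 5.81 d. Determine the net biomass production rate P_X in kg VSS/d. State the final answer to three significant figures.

P_X ≈ 2350 kg VSS/d

For a completely mixed reactor with recycle the Lawrence–McCarty relation gives S = K_s·(1 + k_d·θ_c) / [θ_c·(Y·k − k_d) − 1] = 22.2 × (1 + 0.0940 × 5.81) / [5.81 × (0.605 × 8.64 − 0.0940) − 1] = 34.32 / 28.82 = 1.191 mg/L.
Correct the yield for decay: Y_obs = Y/(1 + k_d θ_c) = 0.605 / (1 + 0.0940 × 5.81) = 0.605 / 1.546 = 0.3913.
Mass of BOD₅ removed per day: Q(S₀ − S) = 2630 × 2279 g/m³ = 5993 kg/d.
P_X = Y_obs · Q(S₀ − S) = 0.3913 × 5993 = 2345 kg VSS/d.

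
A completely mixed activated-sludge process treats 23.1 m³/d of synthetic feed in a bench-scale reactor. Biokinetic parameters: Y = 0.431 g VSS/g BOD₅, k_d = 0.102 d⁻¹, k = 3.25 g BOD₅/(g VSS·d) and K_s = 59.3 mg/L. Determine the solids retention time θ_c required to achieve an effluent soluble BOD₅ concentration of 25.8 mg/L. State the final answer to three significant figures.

θ_c ≈ 3.10 d

From 1/θ_c = Y·k·S/(K_s + S) − k_d: Y·k·S/(K_s+S) = 0.431 × 3.25 × 25.8 / (59.3 + 25.8) = 0.4247 d⁻¹.
1/θ_c = 0.4247 − 0.102 = 0.3227 d⁻¹, so θ_c = 3.099 d.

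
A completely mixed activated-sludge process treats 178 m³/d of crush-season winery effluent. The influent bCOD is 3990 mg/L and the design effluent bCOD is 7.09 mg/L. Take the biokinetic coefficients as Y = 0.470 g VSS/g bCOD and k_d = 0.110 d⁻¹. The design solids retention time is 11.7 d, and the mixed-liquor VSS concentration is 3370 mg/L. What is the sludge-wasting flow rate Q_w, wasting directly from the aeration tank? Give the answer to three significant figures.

From the SRT design equation V = Y Q (S₀−S) θ_c / [X (1 + k_d θ_c)] = 0.470 × 178 × (3990 − 7.09) × 11.7 / [3370 × (1 + 0.110 × 11.7)] = 3.9×10^6 / 7707 = 505.8 m³.
Wasting from the aeration tank: Q_w = V / θ_c = 505.8 / 11.7 = 43.23 m³/d.

Q_w ≈ 43.2 m³/d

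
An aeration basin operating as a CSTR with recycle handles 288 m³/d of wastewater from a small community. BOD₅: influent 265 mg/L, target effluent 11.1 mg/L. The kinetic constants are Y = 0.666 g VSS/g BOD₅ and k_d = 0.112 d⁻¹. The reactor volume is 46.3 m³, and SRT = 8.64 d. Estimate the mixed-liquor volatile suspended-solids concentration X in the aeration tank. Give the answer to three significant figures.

X ≈ 4620 mg/L

X = Y·Q·ΔS·θ_c / [V·(1 + k_d θ_c)] = 0.666 × 288 × (265 − 11.1) × 8.64 / [46.3 × (1 + 0.112 × 8.64)] = 4619 mg/L.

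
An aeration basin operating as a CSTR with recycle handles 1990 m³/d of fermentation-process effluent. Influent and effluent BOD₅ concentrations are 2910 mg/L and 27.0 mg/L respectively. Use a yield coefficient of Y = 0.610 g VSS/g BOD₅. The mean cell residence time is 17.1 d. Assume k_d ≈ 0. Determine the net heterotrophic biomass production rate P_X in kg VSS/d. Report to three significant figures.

P_X ≈ 3500 kg VSS/d

Since k_d ≈ 0, Y_obs = Y = 0.610 g VSS/g BOD₅.
Q·(S₀ − S) = 1990 × (2910 − 27.0) × 10⁻³ = 5737 kg/d removed.
Biomass produced: P_X = Y_obs·Q·ΔS = 0.6100 × 5737 ≈ 3500 kg VSS/d.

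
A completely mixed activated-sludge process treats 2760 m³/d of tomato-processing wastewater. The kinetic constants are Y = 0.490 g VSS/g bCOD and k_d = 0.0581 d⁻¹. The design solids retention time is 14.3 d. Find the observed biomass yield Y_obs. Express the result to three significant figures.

The observed yield is Y_obs = Y/(1 + k_d·θ_c) = 0.490 / (1 + 0.0581 × 14.3) = 0.490 / 1.831 = 0.2676 g VSS per g bCOD removed.

Y_obs ≈ 0.268 g VSS/g bCOD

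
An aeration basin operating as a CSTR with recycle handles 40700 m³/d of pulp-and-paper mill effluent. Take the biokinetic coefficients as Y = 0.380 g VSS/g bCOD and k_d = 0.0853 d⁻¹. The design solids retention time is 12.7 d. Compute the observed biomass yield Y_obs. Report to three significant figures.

Y_obs ≈ 0.182 g VSS/g bCOD

The observed yield is Y_obs = Y/(1 + k_d·θ_c) = 0.380 / (1 + 0.0853 × 12.7) = 0.380 / 2.083 = 0.1824 g VSS per g bCOD removed.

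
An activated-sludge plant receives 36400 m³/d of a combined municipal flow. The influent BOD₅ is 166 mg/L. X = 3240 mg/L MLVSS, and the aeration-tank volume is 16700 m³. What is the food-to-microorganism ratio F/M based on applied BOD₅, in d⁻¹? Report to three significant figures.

F/M = applied load / biomass = Q·S₀/(V·X) = 36400 × 166 / (16700 × 3240) = 0.1117 d⁻¹.

F/M ≈ 0.112 d⁻¹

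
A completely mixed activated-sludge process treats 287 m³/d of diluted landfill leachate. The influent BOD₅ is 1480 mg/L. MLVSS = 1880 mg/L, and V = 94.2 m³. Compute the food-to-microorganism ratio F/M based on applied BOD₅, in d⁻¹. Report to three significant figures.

Food-to-microorganism ratio F/M = Q S₀ / (V X) = 287 × 1480 / (94.20 × 1880) = 2.398 d⁻¹.

F/M ≈ 2.40 d⁻¹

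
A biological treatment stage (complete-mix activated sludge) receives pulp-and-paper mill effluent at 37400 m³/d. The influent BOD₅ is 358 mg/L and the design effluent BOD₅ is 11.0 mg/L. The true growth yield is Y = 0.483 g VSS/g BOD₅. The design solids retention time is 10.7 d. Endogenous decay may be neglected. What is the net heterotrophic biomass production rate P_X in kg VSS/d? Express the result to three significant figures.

P_X ≈ 6270 kg VSS/d

With endogenous decay neglected, the observed yield equals the true yield: Y_obs = Y = 0.483 g VSS/g BOD₅.
Q·(S₀ − S) = 37400 × (358 − 11.0) × 10⁻³ = 12978 kg/d removed.
So the net sludge growth is P_X = 0.4830 × 12978 = 6268 kg VSS/d.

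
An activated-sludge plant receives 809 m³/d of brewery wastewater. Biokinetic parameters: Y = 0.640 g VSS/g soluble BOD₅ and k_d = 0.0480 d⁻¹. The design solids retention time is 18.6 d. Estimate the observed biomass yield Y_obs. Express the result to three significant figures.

The observed yield is Y_obs = Y/(1 + k_d·θ_c) = 0.640 / (1 + 0.0480 × 18.6) = 0.640 / 1.893 = 0.3381 g VSS per g soluble BOD₅ removed.

Y_obs ≈ 0.338 g VSS/g soluble BOD₅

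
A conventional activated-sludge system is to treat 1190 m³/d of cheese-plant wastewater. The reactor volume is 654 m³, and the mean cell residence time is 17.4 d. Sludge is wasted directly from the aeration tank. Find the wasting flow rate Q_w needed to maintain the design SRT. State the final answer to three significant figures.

With mixed-liquor wasting, θ_c = V/Q_w, so Q_w = V/θ_c = 654.0/17.4 = 37.59 m³/d.

Q_w ≈ 37.6 m³/d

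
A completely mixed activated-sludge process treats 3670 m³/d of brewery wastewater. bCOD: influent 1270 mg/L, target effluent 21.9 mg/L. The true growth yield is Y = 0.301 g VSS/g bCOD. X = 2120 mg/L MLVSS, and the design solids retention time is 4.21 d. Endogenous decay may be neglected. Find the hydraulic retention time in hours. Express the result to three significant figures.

τ ≈ 17.9 h

With k_d = 0 the design equation reduces to V = Y Q (S₀−S) θ_c / X = 0.301 × 3670 × (1270 − 21.9) × 4.21 / 2120 = 2738 m³.
HRT = V/Q = 2738 m³ / 3670 m³·d⁻¹ = 0.7460 d × 24 = 17.90 h.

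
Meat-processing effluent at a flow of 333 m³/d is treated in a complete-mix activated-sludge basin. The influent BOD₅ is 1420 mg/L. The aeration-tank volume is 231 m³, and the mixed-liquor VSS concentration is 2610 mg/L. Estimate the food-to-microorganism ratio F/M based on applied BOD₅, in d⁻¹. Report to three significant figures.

F/M ≈ 0.784 d⁻¹

F/M = Q·S₀ / (V·X) = 333 × 1420 / (231.0 × 2610) = 0.7843 g BOD₅·(g VSS·d)⁻¹.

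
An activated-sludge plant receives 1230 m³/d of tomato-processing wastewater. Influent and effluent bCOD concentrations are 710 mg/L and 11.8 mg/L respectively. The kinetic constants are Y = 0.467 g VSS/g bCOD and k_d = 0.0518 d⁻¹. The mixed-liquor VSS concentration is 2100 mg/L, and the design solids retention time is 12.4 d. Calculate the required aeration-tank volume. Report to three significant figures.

V ≈ 1440 m³

Steady-state biomass mass balance: V·X·(1 + k_d·θ_c) = Y·Q·(S₀ − S)·θ_c, so V = 0.467 × 1230 × (710 − 11.8) × 12.4 / [2100 × (1 + 0.0518 × 12.4)] = 4.97×10^6 / 3449 = 1442 m³.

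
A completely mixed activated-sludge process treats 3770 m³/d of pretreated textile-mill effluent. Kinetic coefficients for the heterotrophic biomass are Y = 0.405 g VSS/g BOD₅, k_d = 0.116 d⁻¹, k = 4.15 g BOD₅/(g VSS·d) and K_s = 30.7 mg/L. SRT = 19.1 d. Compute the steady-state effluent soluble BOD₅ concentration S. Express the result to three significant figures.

S ≈ 3.42 mg/L

Effluent substrate depends only on kinetics and SRT: S = K_s(1 + k_d θ_c) / [θ_c(Yk − k_d) − 1] = 30.7 × (1 + 0.116 × 19.1) / [19.1 × (0.405 × 4.15 − 0.116) − 1] = 98.72 / 28.89 = 3.417 mg/L.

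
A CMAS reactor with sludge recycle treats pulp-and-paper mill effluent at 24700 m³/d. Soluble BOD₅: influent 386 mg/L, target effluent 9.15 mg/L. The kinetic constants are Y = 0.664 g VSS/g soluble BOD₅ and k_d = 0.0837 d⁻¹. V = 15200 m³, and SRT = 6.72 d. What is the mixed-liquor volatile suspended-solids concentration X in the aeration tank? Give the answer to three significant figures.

X ≈ 1750 mg/L

Solving the biomass balance for X: X = Y Q (S₀−S) θ_c / [V (1+k_d θ_c)] = 0.664 × 24700 × (386 − 9.15) × 6.72 / [15200 × (1 + 0.0837 × 6.72)] = 1749 mg/L.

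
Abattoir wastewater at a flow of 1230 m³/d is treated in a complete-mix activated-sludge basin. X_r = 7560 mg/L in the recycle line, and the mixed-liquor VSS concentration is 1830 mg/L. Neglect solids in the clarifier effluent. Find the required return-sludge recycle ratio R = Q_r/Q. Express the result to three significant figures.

R = Q_r/Q = X/(X_r − X) = 1830 / (7560 − 1830) = 0.3194.

R ≈ 0.319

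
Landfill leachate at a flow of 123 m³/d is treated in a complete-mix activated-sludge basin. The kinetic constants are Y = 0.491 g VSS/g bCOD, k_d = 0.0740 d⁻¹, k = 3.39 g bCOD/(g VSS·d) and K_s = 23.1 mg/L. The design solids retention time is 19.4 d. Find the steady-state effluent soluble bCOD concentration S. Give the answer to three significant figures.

S ≈ 1.88 mg/L

From the Monod/SRT balance for a CMAS, S = K_s·(1+k_d θ_c)/[θ_c·(Y k − k_d) − 1] = 23.1 × (1 + 0.0740 × 19.4) / [19.4 × (0.491 × 3.39 − 0.0740) − 1] = 56.26 / 29.86 = 1.884 mg/L.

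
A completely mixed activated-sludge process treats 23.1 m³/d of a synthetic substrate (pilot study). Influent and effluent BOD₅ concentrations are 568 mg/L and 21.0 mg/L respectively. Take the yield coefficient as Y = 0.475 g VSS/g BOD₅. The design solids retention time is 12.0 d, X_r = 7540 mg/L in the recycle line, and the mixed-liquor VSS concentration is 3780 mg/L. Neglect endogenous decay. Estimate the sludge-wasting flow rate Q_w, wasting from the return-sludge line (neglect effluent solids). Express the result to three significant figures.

Biomass mass balance (decay neglected): V·X = Y·Q·(S₀ − S)·θ_c, so V = 0.475 × 23.1 × (568 − 21.0) × 12.0 / 3780 = 19.05 m³.
Q_w = (V·X)/(θ_c X_r) = 19.05 × 3780 / (12.0 × 7540) = 0.7960 m³/d.

Q_w ≈ 0.796 m³/d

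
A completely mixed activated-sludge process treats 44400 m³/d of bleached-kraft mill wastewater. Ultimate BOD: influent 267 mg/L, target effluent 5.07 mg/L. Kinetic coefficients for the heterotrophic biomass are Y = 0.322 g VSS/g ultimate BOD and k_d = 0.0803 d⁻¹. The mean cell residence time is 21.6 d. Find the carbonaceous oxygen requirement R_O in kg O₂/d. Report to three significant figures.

R_O ≈ 9690 kg O₂/d

Observed yield with endogenous decay: Y_obs = Y / (1 + k_d·θ_c) = 0.322 / (1 + 0.0803 × 21.6) = 0.322 / 2.734 = 0.1178 g VSS/g ultimate BOD.
ΔS = 267 − 5.07 = 261.9 mg/L, so the substrate removal rate is 44400 × 261.9/1000 = 11630 kg ultimate BOD/d.
P_X = Y_obs·Q·(S₀ − S) = 0.1178 × 11630 = 1369 kg VSS/d.
R_O = Q·ΔS − 1.42 P_X = 11630 − 1945 = 9685 kg O₂/d.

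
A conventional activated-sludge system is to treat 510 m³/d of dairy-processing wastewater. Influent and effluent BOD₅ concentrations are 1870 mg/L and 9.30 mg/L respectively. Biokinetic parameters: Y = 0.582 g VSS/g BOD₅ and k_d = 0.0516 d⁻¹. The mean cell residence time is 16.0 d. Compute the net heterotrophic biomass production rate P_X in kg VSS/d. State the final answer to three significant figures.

The observed yield is Y_obs = Y/(1 + k_d·θ_c) = 0.582 / (1 + 0.0516 × 16.0) = 0.582 / 1.826 = 0.3188 g VSS per g BOD₅ removed.
Q·(S₀ − S) = 510 × (1870 − 9.30) × 10⁻³ = 949.0 kg/d removed.
Net biomass production P_X = Y_obs × Q·(S₀ − S) = 0.3188 × 949.0 = 302.5 kg VSS/d.

P_X ≈ 303 kg VSS/d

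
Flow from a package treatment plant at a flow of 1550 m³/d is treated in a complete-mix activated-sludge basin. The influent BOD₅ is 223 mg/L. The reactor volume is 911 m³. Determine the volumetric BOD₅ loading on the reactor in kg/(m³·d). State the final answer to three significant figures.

L_v ≈ 0.379 kg BOD₅/(m³·d)

Volumetric loading L_v = Q·S₀ / V = 1550 × 223 g/m³ / 911.0 m³ = 379.4 g/(m³·d) = 0.3794 kg BOD₅/(m³·d).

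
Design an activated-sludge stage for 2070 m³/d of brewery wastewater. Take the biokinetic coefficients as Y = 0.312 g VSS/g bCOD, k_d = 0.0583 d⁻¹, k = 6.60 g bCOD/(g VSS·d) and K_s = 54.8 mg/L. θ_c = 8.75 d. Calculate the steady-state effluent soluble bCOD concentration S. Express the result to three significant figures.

From the Monod/SRT balance for a CMAS, S = K_s·(1+k_d θ_c)/[θ_c·(Y k − k_d) − 1] = 54.8 × (1 + 0.0583 × 8.75) / [8.75 × (0.312 × 6.60 − 0.0583) − 1] = 82.75 / 16.51 = 5.013 mg/L.

S ≈ 5.01 mg/L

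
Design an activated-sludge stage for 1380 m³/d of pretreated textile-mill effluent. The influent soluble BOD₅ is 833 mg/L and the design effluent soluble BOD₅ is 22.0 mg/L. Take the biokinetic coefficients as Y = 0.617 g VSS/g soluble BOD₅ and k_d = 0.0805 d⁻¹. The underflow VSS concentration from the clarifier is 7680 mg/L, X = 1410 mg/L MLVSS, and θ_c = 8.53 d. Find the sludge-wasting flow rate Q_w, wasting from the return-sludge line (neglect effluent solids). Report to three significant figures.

Rearranging the biomass balance for a CMAS with decay, V = Y·Q·ΔS·θ_c / [X·(1+k_d θ_c)] = 0.617 × 1380 × (833 − 22.0) × 8.53 / [1410 × (1 + 0.0805 × 8.53)] = 5.89×10^6 / 2378 = 2477 m³.
Wasting from the return line (neglecting effluent solids): Q_w = V·X / (θ_c·X_r) = 2477 × 1410 / (8.53 × 7680) = 53.31 m³/d.

Q_w ≈ 53.3 m³/d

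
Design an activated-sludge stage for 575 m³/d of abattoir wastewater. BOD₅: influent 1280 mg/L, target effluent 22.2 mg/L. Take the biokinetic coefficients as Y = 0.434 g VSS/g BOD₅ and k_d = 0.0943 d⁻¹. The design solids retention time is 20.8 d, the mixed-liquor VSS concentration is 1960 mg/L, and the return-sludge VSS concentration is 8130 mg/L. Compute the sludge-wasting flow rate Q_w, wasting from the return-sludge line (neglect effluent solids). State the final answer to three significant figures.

Rearranging the biomass balance for a CMAS with decay, V = Y·Q·ΔS·θ_c / [X·(1+k_d θ_c)] = 0.434 × 575 × (1280 − 22.2) × 20.8 / [1960 × (1 + 0.0943 × 20.8)] = 6.53×10^6 / 5804 = 1125 m³.
Q_w = (V·X)/(θ_c X_r) = 1125 × 1960 / (20.8 × 8130) = 13.04 m³/d.

Q_w ≈ 13.0 m³/d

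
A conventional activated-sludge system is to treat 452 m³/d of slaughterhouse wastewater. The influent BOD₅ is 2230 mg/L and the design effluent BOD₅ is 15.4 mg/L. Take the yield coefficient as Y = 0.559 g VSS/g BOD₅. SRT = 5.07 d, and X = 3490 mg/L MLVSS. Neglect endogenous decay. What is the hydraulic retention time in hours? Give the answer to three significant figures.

V·X = Y·Q·ΔS·θ_c gives V = 0.559 × 452 × (2230 − 15.4) × 5.07 / 3490 = 812.9 m³.
HRT = V/Q = 812.9 m³ / 452 m³·d⁻¹ = 1.798 d × 24 = 43.16 h.

τ ≈ 43.2 h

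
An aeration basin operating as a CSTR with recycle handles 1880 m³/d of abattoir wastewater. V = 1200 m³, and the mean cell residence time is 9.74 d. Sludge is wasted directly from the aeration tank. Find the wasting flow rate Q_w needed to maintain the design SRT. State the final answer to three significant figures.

With mixed-liquor wasting, θ_c = V/Q_w, so Q_w = V/θ_c = 1200/9.74 = 123.2 m³/d.

Q_w ≈ 123 m³/d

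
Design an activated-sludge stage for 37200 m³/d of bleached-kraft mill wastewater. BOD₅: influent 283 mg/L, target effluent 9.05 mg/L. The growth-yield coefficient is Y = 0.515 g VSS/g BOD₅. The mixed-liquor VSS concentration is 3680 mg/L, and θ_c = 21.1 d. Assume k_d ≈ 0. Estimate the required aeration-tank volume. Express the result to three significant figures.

With k_d = 0 the design equation reduces to V = Y Q (S₀−S) θ_c / X = 0.515 × 37200 × (283 − 9.05) × 21.1 / 3680 = 30092 m³.

V ≈ 30100 m³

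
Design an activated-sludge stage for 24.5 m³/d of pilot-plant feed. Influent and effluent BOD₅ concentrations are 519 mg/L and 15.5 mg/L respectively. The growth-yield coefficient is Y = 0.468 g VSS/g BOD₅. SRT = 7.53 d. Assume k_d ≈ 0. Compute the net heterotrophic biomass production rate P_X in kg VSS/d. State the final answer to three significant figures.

With endogenous decay neglected, the observed yield equals the true yield: Y_obs = Y = 0.468 g VSS/g BOD₅.
Mass of BOD₅ removed per day: Q(S₀ − S) = 24.5 × 503.5 g/m³ = 12.34 kg/d.
So the net sludge growth is P_X = 0.4680 × 12.34 = 5.773 kg VSS/d.

P_X ≈ 5.77 kg VSS/d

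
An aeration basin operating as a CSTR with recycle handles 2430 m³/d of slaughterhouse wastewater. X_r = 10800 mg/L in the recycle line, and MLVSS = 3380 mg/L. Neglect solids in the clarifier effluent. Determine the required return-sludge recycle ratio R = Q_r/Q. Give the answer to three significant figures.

R = Q_r/Q = X/(X_r − X) = 3380 / (10800 − 3380) = 0.4555.

R ≈ 0.456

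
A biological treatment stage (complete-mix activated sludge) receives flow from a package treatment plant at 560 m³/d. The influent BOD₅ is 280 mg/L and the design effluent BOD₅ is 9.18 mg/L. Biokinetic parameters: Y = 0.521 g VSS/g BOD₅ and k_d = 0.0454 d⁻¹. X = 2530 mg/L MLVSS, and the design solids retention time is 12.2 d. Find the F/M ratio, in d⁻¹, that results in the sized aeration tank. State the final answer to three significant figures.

F/M ≈ 0.253 d⁻¹

Steady-state biomass mass balance: V·X·(1 + k_d·θ_c) = Y·Q·(S₀ − S)·θ_c, so V = 0.521 × 560 × (280 − 9.18) × 12.2 / [2530 × (1 + 0.0454 × 12.2)] = 9.64×10^5 / 3931 = 245.2 m³.
Food-to-microorganism ratio F/M = Q S₀ / (V X) = 560 × 280 / (245.2 × 2530) = 0.2528 d⁻¹.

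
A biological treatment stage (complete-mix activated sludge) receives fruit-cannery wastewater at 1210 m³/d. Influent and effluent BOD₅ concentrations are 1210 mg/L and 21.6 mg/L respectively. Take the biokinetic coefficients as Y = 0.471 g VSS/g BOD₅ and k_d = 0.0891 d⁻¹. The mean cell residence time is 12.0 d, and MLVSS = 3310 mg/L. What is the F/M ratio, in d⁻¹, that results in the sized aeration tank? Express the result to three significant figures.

Steady-state biomass mass balance: V·X·(1 + k_d·θ_c) = Y·Q·(S₀ − S)·θ_c, so V = 0.471 × 1210 × (1210 − 21.6) × 12.0 / [3310 × (1 + 0.0891 × 12.0)] = 8.13×10^6 / 6849 = 1187 m³.
F/M = Q·S₀ / (V·X) = 1210 × 1210 / (1187 × 3310) = 0.3728 g BOD₅·(g VSS·d)⁻¹.

F/M ≈ 0.373 d⁻¹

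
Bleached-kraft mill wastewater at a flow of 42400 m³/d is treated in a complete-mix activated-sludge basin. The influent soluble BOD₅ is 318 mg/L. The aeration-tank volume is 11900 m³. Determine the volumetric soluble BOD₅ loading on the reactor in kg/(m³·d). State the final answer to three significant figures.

Applied soluble BOD₅ load per unit volume = Q·S₀/V = (42400 × 318/1000)/11900 = 1.133 kg soluble BOD₅·m⁻³·d⁻¹.

L_v ≈ 1.13 kg soluble BOD₅/(m³·d)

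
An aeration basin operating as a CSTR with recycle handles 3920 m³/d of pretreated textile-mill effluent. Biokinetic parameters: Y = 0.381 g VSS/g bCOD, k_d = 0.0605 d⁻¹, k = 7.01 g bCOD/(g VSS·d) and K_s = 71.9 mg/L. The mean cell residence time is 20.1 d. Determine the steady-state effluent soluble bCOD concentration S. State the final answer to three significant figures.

S ≈ 3.10 mg/L

Effluent substrate depends only on kinetics and SRT: S = K_s(1 + k_d θ_c) / [θ_c(Yk − k_d) − 1] = 71.9 × (1 + 0.0605 × 20.1) / [20.1 × (0.381 × 7.01 − 0.0605) − 1] = 159.3 / 51.47 = 3.096 mg/L.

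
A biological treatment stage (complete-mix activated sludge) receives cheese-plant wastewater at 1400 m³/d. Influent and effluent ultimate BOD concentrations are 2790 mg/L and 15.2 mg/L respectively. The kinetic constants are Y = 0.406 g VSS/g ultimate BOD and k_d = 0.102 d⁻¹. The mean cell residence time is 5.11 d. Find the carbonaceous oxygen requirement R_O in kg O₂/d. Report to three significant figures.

Observed yield with endogenous decay: Y_obs = Y / (1 + k_d·θ_c) = 0.406 / (1 + 0.102 × 5.11) = 0.406 / 1.521 = 0.2669 g VSS/g ultimate BOD.
Q·(S₀ − S) = 1400 × (2790 − 15.2) × 10⁻³ = 3885 kg/d removed.
Net sludge production P_X = 0.2669 × 3885 = 1037 kg VSS/d.
R_O = Q·ΔS − 1.42 P_X = 3885 − 1472 = 2412 kg O₂/d.

R_O ≈ 2410 kg O₂/d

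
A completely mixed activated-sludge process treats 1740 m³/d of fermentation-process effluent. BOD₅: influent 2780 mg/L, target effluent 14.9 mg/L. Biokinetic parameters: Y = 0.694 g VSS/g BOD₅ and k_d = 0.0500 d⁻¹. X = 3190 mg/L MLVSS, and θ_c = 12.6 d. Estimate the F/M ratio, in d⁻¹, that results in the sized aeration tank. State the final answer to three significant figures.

F/M ≈ 0.187 d⁻¹

Rearranging the biomass balance for a CMAS with decay, V = Y·Q·ΔS·θ_c / [X·(1+k_d θ_c)] = 0.694 × 1740 × (2780 − 14.9) × 12.6 / [3190 × (1 + 0.0500 × 12.6)] = 4.21×10^7 / 5200 = 8091 m³.
F/M = Q·S₀ / (V·X) = 1740 × 2780 / (8091 × 3190) = 0.1874 g BOD₅·(g VSS·d)⁻¹.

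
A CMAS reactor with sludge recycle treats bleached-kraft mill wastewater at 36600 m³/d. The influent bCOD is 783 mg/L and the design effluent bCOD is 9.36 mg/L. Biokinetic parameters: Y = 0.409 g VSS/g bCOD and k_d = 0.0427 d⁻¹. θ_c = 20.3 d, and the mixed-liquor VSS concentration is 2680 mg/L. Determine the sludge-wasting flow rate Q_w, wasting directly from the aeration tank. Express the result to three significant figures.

Q_w ≈ 2310 m³/d

From the SRT design equation V = Y Q (S₀−S) θ_c / [X (1 + k_d θ_c)] = 0.409 × 36600 × (783 − 9.36) × 20.3 / [2680 × (1 + 0.0427 × 20.3)] = 2.35×10^8 / 5003 = 46990 m³.
With mixed-liquor wasting, θ_c = V/Q_w, so Q_w = V/θ_c = 46990/20.3 = 2315 m³/d.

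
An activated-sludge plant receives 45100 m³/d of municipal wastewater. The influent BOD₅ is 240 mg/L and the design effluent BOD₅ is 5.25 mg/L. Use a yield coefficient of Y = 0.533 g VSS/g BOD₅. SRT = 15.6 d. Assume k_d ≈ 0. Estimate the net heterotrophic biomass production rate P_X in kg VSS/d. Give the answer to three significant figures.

P_X ≈ 5640 kg VSS/d

No decay correction is needed, so Y_obs = Y = 0.533.
Substrate removed = Q·(S₀ − S) = 45100 m³/d × (240 − 5.25) g/m³ = 1.06×10^7 g/d = 10587 kg/d.
So the net sludge growth is P_X = 0.5330 × 10587 = 5643 kg VSS/d.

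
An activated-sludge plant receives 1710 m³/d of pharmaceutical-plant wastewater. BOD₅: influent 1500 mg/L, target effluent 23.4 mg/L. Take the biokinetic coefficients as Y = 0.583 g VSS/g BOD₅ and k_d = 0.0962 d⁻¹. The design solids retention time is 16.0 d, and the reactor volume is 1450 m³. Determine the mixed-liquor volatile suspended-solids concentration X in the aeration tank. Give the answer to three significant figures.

X ≈ 6400 mg/L

From V·X·(1 + k_d·θ_c) = Y·Q·(S₀ − S)·θ_c: X = 0.583 × 1710 × (1500 − 23.4) × 16.0 / [1450 × (1 + 0.0962 × 16.0)] = 6397 mg/L.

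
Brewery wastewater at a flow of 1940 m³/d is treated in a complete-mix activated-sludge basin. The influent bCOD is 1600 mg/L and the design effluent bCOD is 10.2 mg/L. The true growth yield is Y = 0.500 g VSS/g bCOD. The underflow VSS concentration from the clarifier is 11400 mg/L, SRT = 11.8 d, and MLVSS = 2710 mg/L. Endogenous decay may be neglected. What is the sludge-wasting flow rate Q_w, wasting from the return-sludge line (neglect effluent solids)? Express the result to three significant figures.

Q_w ≈ 135 m³/d

With k_d = 0 the design equation reduces to V = Y Q (S₀−S) θ_c / X = 0.500 × 1940 × (1600 − 10.2) × 11.8 / 2710 = 6715 m³.
Q_w = (V·X)/(θ_c X_r) = 6715 × 2710 / (11.8 × 11400) = 135.3 m³/d.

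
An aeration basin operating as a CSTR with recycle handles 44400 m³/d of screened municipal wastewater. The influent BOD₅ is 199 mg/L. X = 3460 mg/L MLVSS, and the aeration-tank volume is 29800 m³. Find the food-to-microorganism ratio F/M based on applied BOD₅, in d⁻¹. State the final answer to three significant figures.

F/M ≈ 0.0857 d⁻¹

F/M = applied load / biomass = Q·S₀/(V·X) = 44400 × 199 / (29800 × 3460) = 0.08569 d⁻¹.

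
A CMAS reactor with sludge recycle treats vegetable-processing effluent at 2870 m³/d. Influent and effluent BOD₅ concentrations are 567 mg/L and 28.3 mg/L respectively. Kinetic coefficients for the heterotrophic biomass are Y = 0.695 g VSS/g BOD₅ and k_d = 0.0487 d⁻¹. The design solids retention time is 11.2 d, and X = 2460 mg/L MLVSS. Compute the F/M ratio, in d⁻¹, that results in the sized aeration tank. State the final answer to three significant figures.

Rearranging the biomass balance for a CMAS with decay, V = Y·Q·ΔS·θ_c / [X·(1+k_d θ_c)] = 0.695 × 2870 × (567 − 28.3) × 11.2 / [2460 × (1 + 0.0487 × 11.2)] = 1.2×10^7 / 3802 = 3166 m³.
Food-to-microorganism ratio F/M = Q S₀ / (V X) = 2870 × 567 / (3166 × 2460) = 0.2090 d⁻¹.

F/M ≈ 0.209 d⁻¹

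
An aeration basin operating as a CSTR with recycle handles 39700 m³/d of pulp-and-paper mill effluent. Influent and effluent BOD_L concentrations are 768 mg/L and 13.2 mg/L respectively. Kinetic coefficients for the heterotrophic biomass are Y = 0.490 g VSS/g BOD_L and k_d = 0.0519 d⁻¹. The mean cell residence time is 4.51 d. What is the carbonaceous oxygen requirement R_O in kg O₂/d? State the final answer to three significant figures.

Observed yield with endogenous decay: Y_obs = Y / (1 + k_d·θ_c) = 0.490 / (1 + 0.0519 × 4.51) = 0.490 / 1.234 = 0.3971 g VSS/g BOD_L.
Mass of BOD_L removed per day: Q(S₀ − S) = 39700 × 754.8 g/m³ = 29966 kg/d.
Biomass synthesised: P_X = Y_obs × 29966 = 11898 kg VSS/d.
R_O = Q·ΔS − 1.42 P_X = 29966 − 16895 = 13070 kg O₂/d.

R_O ≈ 13100 kg O₂/d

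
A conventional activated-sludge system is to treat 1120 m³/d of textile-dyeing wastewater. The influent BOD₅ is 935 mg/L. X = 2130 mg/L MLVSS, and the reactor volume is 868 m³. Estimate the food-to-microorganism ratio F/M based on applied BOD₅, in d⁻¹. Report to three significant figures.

F/M = Q·S₀ / (V·X) = 1120 × 935 / (868.0 × 2130) = 0.5664 g BOD₅·(g VSS·d)⁻¹.

F/M ≈ 0.566 d⁻¹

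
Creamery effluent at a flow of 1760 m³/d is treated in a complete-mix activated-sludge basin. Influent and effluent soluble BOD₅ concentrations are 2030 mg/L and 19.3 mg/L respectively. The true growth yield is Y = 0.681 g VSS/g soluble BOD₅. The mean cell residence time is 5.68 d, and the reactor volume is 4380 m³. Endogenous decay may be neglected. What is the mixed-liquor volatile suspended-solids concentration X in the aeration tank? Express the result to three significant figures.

Without decay, X = Y Q (S₀−S) θ_c / V = 0.681 × 1760 × (2030 − 19.3) × 5.68 / 4380 = 3125 mg/L.

X ≈ 3130 mg/L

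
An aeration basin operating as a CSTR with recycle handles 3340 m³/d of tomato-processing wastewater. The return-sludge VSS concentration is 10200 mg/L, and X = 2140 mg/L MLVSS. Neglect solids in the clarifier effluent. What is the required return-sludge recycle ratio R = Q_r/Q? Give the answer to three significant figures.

Solids balance on the clarifier gives (1+R)X = R·X_r, so R = X/(X_r − X) = 2140 / (10200 − 2140) = 0.2655.

R ≈ 0.266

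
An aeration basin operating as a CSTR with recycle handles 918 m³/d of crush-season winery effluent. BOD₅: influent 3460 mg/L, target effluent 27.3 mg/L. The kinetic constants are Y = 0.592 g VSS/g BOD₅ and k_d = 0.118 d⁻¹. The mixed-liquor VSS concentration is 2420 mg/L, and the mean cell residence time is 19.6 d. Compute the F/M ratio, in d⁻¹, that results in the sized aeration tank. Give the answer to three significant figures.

F/M ≈ 0.288 d⁻¹

Rearranging the biomass balance for a CMAS with decay, V = Y·Q·ΔS·θ_c / [X·(1+k_d θ_c)] = 0.592 × 918 × (3460 − 27.3) × 19.6 / [2420 × (1 + 0.118 × 19.6)] = 3.66×10^7 / 8017 = 4561 m³.
F/M = Q·S₀ / (V·X) = 918 × 3460 / (4561 × 2420) = 0.2878 g BOD₅·(g VSS·d)⁻¹.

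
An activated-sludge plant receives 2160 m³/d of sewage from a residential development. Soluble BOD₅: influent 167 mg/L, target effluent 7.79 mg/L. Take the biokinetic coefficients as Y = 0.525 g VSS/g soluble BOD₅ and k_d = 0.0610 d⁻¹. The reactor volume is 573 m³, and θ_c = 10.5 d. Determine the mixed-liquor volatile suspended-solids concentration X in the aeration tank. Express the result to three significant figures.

X = Y·Q·ΔS·θ_c / [V·(1 + k_d θ_c)] = 0.525 × 2160 × (167 − 7.79) × 10.5 / [573 × (1 + 0.0610 × 10.5)] = 2017 mg/L.

X ≈ 2020 mg/L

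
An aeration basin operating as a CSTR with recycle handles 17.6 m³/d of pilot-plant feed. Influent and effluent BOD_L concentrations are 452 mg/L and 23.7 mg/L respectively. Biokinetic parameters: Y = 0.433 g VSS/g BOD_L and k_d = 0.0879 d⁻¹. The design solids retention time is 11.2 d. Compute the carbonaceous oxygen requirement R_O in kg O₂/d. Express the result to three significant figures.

Correct the yield for decay: Y_obs = Y/(1 + k_d θ_c) = 0.433 / (1 + 0.0879 × 11.2) = 0.433 / 1.984 = 0.2182.
ΔS = 452 − 23.7 = 428.3 mg/L, so the substrate removal rate is 17.6 × 428.3/1000 = 7.538 kg BOD_L/d.
Net sludge production P_X = 0.2182 × 7.538 = 1.645 kg VSS/d.
R_O = Q·(S₀ − S) − 1.42·P_X = 7.538 − 1.42 × 1.645 = 5.203 kg O₂/d.

R_O ≈ 5.20 kg O₂/d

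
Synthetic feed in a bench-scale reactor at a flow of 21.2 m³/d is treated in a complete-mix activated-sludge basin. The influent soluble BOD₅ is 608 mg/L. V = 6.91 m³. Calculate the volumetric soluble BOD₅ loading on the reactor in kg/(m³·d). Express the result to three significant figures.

Applied soluble BOD₅ load per unit volume = Q·S₀/V = (21.2 × 608/1000)/6.910 = 1.865 kg soluble BOD₅·m⁻³·d⁻¹.

L_v ≈ 1.87 kg soluble BOD₅/(m³·d)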